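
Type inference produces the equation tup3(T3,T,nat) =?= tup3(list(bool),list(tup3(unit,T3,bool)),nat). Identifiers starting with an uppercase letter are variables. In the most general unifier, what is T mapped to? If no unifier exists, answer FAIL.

list(tup3(unit,list(bool),bool))

Decompose tup3/3: T3 =?= list(bool),  T =?= list(tup3(unit,T3,bool)),  nat =?= nat.
Bind T3 := list(bool); substituting into the one remaining equation that mentions T3 gives: T =?= list(tup3(unit,list(bool),bool)).
Bind T := list(tup3(unit,list(bool),bool)); no other remaining equation mentions T.
Delete trivial equation nat =?= nat.
MGU = { T3 -> list(bool), T -> list(tup3(unit,list(bool),bool)) }, so T -> list(tup3(unit,list(bool),bool)).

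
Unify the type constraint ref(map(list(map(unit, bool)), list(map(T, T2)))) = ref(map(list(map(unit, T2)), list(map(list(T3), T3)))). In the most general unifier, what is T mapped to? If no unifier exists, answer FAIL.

Decompose ref/1: map(list(map(unit, bool)), list(map(T, T2))) = map(list(map(unit, T2)), list(map(list(T3), T3))).
Decompose map/2: list(map(unit, bool)) = list(map(unit, T2)),  list(map(T, T2)) = list(map(list(T3), T3)).
Decompose list/1: map(unit, bool) = map(unit, T2).
Decompose map/2: unit = unit,  bool = T2.
Delete trivial equation unit = unit.
Bind T2 := bool; substituting into the remaining equation gives: list(map(T, bool)) = list(map(list(T3), T3)).
Decompose list/1: map(T, bool) = map(list(T3), T3).
Decompose map/2: T = list(T3),  bool = T3.
Bind T := list(T3); no other remaining equation mentions T.
Bind T3 := bool. Substituting into the earlier binding gives T := list(bool).
MGU = { T2 ↦ bool, T ↦ list(bool), T3 ↦ bool }, so T ↦ list(bool).

list(bool)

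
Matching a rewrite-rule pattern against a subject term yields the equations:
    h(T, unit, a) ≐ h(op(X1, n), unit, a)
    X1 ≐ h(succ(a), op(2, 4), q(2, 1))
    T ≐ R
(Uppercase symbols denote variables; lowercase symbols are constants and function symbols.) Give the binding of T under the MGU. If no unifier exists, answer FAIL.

Decompose h/3: T ≐ op(X1, n),  unit ≐ unit,  a ≐ a.
Bind T := op(X1, n); substituting into the one remaining equation that mentions T gives: op(X1, n) ≐ R.
Delete trivial equation unit ≐ unit.
Delete trivial equation a ≐ a.
Bind X1 := h(succ(a), op(2, 4), q(2, 1)); substituting into the remaining equation gives: op(h(succ(a), op(2, 4), q(2, 1)), n) ≐ R. Substituting into the earlier binding gives T := op(h(succ(a), op(2, 4), q(2, 1)), n).
Bind R := op(h(succ(a), op(2, 4), q(2, 1)), n).
MGU = { T -> op(h(succ(a), op(2, 4), q(2, 1)), n), X1 -> h(succ(a), op(2, 4), q(2, 1)), R -> op(h(succ(a), op(2, 4), q(2, 1)), n) }, so T -> op(h(succ(a), op(2, 4), q(2, 1)), n).

op(h(succ(a), op(2, 4), q(2, 1)), n)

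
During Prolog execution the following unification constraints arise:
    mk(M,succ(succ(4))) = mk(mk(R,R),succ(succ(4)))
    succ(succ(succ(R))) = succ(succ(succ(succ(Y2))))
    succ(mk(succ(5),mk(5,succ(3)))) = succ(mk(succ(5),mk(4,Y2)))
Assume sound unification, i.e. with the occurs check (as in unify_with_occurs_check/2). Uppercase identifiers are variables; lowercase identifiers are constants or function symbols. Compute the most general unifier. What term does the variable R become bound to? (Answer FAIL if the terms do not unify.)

FAIL

Decompose mk/2: M = mk(R,R),  succ(succ(4)) = succ(succ(4)).
Bind M := mk(R,R); no other remaining equation mentions M.
Delete trivial equation succ(succ(4)) = succ(succ(4)).
Decompose succ/1: succ(succ(R)) = succ(succ(succ(Y2))).
Decompose succ/1: succ(R) = succ(succ(Y2)).
Decompose succ/1: R = succ(Y2).
Bind R := succ(Y2); no other remaining equation mentions R. Substituting into the earlier binding gives M := mk(succ(Y2),succ(Y2)).
Decompose succ/1: mk(succ(5),mk(5,succ(3))) = mk(succ(5),mk(4,Y2)).
Decompose mk/2: succ(5) = succ(5),  mk(5,succ(3)) = mk(4,Y2).
Delete trivial equation succ(5) = succ(5).
Decompose mk/2: 5 = 4,  succ(3) = Y2.
Clash: constants 5 and 4 differ; no unifier exists.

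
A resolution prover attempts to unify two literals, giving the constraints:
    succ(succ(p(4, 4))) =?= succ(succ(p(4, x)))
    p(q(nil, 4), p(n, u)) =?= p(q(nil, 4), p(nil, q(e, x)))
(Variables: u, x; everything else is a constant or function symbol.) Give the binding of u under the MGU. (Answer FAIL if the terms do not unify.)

Decompose succ/1: succ(p(4, 4)) =?= succ(p(4, x)).
Decompose succ/1: p(4, 4) =?= p(4, x).
Decompose p/2: 4 =?= 4,  4 =?= x.
Delete trivial equation 4 =?= 4.
Bind x := 4; substituting into the remaining equation gives: p(q(nil, 4), p(n, u)) =?= p(q(nil, 4), p(nil, q(e, 4))).
Decompose p/2: q(nil, 4) =?= q(nil, 4),  p(n, u) =?= p(nil, q(e, 4)).
Delete trivial equation q(nil, 4) =?= q(nil, 4).
Decompose p/2: n =?= nil,  u =?= q(e, 4).
Clash: constants n and nil differ; no unifier exists.

FAIL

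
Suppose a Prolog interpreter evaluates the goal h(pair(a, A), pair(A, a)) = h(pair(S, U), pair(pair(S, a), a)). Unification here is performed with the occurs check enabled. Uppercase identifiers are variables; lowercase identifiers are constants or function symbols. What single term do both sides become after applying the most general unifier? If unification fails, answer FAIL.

h(pair(a, pair(a, a)), pair(pair(a, a), a))

Decompose h/2: pair(a, A) = pair(S, U),  pair(A, a) = pair(pair(S, a), a).
Decompose pair/2: a = S,  A = U.
Bind S := a; substituting into the one remaining equation that mentions S gives: pair(A, a) = pair(pair(a, a), a).
Bind A := U; substituting into the remaining equation gives: pair(U, a) = pair(pair(a, a), a).
Decompose pair/2: U = pair(a, a),  a = a.
Bind U := pair(a, a); no other remaining equation mentions U. Substituting into the earlier binding gives A := pair(a, a).
Delete trivial equation a = a.
Applying the MGU to either side gives h(pair(a, pair(a, a)), pair(pair(a, a), a)).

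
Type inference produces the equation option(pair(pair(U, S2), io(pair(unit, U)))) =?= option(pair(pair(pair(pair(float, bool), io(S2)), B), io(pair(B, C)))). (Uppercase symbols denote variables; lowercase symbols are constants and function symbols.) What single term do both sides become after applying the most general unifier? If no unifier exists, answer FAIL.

Decompose option/1: pair(pair(U, S2), io(pair(unit, U))) =?= pair(pair(pair(pair(float, bool), io(S2)), B), io(pair(B, C))).
Decompose pair/2: pair(U, S2) =?= pair(pair(pair(float, bool), io(S2)), B),  io(pair(unit, U)) =?= io(pair(B, C)).
Decompose pair/2: U =?= pair(pair(float, bool), io(S2)),  S2 =?= B.
Bind U := pair(pair(float, bool), io(S2)); substituting into the one remaining equation that mentions U gives: io(pair(unit, pair(pair(float, bool), io(S2)))) =?= io(pair(B, C)).
Bind S2 := B; substituting into the remaining equation gives: io(pair(unit, pair(pair(float, bool), io(B)))) =?= io(pair(B, C)). Substituting into the earlier binding gives U := pair(pair(float, bool), io(B)).
Decompose io/1: pair(unit, pair(pair(float, bool), io(B))) =?= pair(B, C).
Decompose pair/2: unit =?= B,  pair(pair(float, bool), io(B)) =?= C.
Bind B := unit; substituting into the remaining equation gives: pair(pair(float, bool), io(unit)) =?= C. Substituting into the earlier bindings gives U := pair(pair(float, bool), io(unit)), S2 := unit.
Bind C := pair(pair(float, bool), io(unit)).
Applying the MGU to either side gives option(pair(pair(pair(pair(float, bool), io(unit)), unit), io(pair(unit, pair(pair(float, bool), io(unit)))))).

option(pair(pair(pair(pair(float, bool), io(unit)), unit), io(pair(unit, pair(pair(float, bool), io(unit))))))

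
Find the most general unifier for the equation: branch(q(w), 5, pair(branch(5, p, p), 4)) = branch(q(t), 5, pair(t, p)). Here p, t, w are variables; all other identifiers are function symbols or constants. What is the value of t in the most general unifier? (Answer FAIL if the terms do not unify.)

branch(5, 4, 4)

Decompose branch/3: q(w) = q(t),  5 = 5,  pair(branch(5, p, p), 4) = pair(t, p).
Decompose q/1: w = t.
Bind w := t; no other remaining equation mentions w.
Delete trivial equation 5 = 5.
Decompose pair/2: branch(5, p, p) = t,  4 = p.
Bind t := branch(5, p, p); no other remaining equation mentions t. Substituting into the earlier binding gives w := branch(5, p, p).
Bind p := 4. Substituting into the earlier bindings gives w := branch(5, 4, 4), t := branch(5, 4, 4).
MGU = { w ↦ branch(5, 4, 4), t ↦ branch(5, 4, 4), p ↦ 4 }, so t ↦ branch(5, 4, 4).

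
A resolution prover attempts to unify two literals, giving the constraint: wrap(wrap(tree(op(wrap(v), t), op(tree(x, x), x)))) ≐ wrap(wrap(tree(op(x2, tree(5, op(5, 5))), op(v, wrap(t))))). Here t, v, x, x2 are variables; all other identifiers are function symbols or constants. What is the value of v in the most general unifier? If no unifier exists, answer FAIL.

tree(wrap(tree(5, op(5, 5))), wrap(tree(5, op(5, 5))))

Decompose wrap/1: wrap(tree(op(wrap(v), t), op(tree(x, x), x))) ≐ wrap(tree(op(x2, tree(5, op(5, 5))), op(v, wrap(t)))).
Decompose wrap/1: tree(op(wrap(v), t), op(tree(x, x), x)) ≐ tree(op(x2, tree(5, op(5, 5))), op(v, wrap(t))).
Decompose tree/2: op(wrap(v), t) ≐ op(x2, tree(5, op(5, 5))),  op(tree(x, x), x) ≐ op(v, wrap(t)).
Decompose op/2: wrap(v) ≐ x2,  t ≐ tree(5, op(5, 5)).
Bind x2 := wrap(v); no other remaining equation mentions x2.
Bind t := tree(5, op(5, 5)); substituting into the remaining equation gives: op(tree(x, x), x) ≐ op(v, wrap(tree(5, op(5, 5)))).
Decompose op/2: tree(x, x) ≐ v,  x ≐ wrap(tree(5, op(5, 5))).
Bind v := tree(x, x); no other remaining equation mentions v. Substituting into the earlier binding gives x2 := wrap(tree(x, x)).
Bind x := wrap(tree(5, op(5, 5))). Substituting into the earlier bindings gives x2 := wrap(tree(wrap(tree(5, op(5, 5))), wrap(tree(5, op(5, 5))))), v := tree(wrap(tree(5, op(5, 5))), wrap(tree(5, op(5, 5)))).
MGU = { x2 := wrap(tree(wrap(tree(5, op(5, 5))), wrap(tree(5, op(5, 5))))), t := tree(5, op(5, 5)), v := tree(wrap(tree(5, op(5, 5))), wrap(tree(5, op(5, 5)))), x := wrap(tree(5, op(5, 5))) }, so v := tree(wrap(tree(5, op(5, 5))), wrap(tree(5, op(5, 5)))).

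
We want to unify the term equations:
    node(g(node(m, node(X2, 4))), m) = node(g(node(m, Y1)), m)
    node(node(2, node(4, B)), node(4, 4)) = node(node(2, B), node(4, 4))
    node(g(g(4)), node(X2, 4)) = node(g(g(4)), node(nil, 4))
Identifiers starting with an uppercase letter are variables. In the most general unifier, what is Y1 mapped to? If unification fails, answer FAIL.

Decompose node/2: g(node(m, node(X2, 4))) = g(node(m, Y1)),  m = m.
Decompose g/1: node(m, node(X2, 4)) = node(m, Y1).
Decompose node/2: m = m,  node(X2, 4) = Y1.
Delete trivial equation m = m.
Bind Y1 := node(X2, 4); no other remaining equation mentions Y1.
Delete trivial equation m = m.
Decompose node/2: node(2, node(4, B)) = node(2, B),  node(4, 4) = node(4, 4).
Decompose node/2: 2 = 2,  node(4, B) = B.
Delete trivial equation 2 = 2.
Occurs check fails: B occurs in node(4, B); the equation B = node(4, B) has no finite solution.

FAIL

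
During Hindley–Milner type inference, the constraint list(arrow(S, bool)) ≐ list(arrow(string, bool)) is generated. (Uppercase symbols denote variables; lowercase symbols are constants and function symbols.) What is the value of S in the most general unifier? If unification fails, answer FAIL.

string

Decompose list/1: arrow(S, bool) ≐ arrow(string, bool).
Decompose arrow/2: S ≐ string,  bool ≐ bool.
Bind S := string; no other remaining equation mentions S.
Delete trivial equation bool ≐ bool.
MGU = { S ↦ string }, so S ↦ string.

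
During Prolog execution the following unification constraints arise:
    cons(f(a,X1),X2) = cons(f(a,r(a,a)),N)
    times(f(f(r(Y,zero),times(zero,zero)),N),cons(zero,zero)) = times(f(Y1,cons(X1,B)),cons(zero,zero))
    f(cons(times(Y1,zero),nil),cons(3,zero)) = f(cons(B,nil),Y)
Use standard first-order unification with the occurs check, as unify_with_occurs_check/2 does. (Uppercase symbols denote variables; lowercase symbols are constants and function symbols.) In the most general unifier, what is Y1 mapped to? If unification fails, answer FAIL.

Decompose cons/2: f(a,X1) = f(a,r(a,a)),  X2 = N.
Decompose f/2: a = a,  X1 = r(a,a).
Delete trivial equation a = a.
Bind X1 := r(a,a); substituting into the one remaining equation that mentions X1 gives: times(f(f(r(Y,zero),times(zero,zero)),N),cons(zero,zero)) = times(f(Y1,cons(r(a,a),B)),cons(zero,zero)).
Bind X2 := N; no other remaining equation mentions X2.
Decompose times/2: f(f(r(Y,zero),times(zero,zero)),N) = f(Y1,cons(r(a,a),B)),  cons(zero,zero) = cons(zero,zero).
Decompose f/2: f(r(Y,zero),times(zero,zero)) = Y1,  N = cons(r(a,a),B).
Bind Y1 := f(r(Y,zero),times(zero,zero)); substituting into the one remaining equation that mentions Y1 gives: f(cons(times(f(r(Y,zero),times(zero,zero)),zero),nil),cons(3,zero)) = f(cons(B,nil),Y).
Bind N := cons(r(a,a),B); no other remaining equation mentions N. Substituting into the earlier binding gives X2 := cons(r(a,a),B).
Delete trivial equation cons(zero,zero) = cons(zero,zero).
Decompose f/2: cons(times(f(r(Y,zero),times(zero,zero)),zero),nil) = cons(B,nil),  cons(3,zero) = Y.
Decompose cons/2: times(f(r(Y,zero),times(zero,zero)),zero) = B,  nil = nil.
Bind B := times(f(r(Y,zero),times(zero,zero)),zero); no other remaining equation mentions B. Substituting into the earlier bindings gives X2 := cons(r(a,a),times(f(r(Y,zero),times(zero,zero)),zero)), N := cons(r(a,a),times(f(r(Y,zero),times(zero,zero)),zero)).
Delete trivial equation nil = nil.
Bind Y := cons(3,zero). Substituting into the earlier bindings gives X2 := cons(r(a,a),times(f(r(cons(3,zero),zero),times(zero,zero)),zero)), Y1 := f(r(cons(3,zero),zero),times(zero,zero)), N := cons(r(a,a),times(f(r(cons(3,zero),zero),times(zero,zero)),zero)), B := times(f(r(cons(3,zero),zero),times(zero,zero)),zero).
MGU = { X1 = r(a,a), X2 = cons(r(a,a),times(f(r(cons(3,zero),zero),times(zero,zero)),zero)), Y1 = f(r(cons(3,zero),zero),times(zero,zero)), N = cons(r(a,a),times(f(r(cons(3,zero),zero),times(zero,zero)),zero)), B = times(f(r(cons(3,zero),zero),times(zero,zero)),zero), Y = cons(3,zero) }, so Y1 = f(r(cons(3,zero),zero),times(zero,zero)).

f(r(cons(3,zero),zero),times(zero,zero))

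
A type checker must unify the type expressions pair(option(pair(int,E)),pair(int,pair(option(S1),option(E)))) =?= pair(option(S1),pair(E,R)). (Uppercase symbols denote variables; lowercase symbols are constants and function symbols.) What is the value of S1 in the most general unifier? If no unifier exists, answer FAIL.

pair(int,int)

Decompose pair/2: option(pair(int,E)) =?= option(S1),  pair(int,pair(option(S1),option(E))) =?= pair(E,R).
Decompose option/1: pair(int,E) =?= S1.
Bind S1 := pair(int,E); substituting into the remaining equation gives: pair(int,pair(option(pair(int,E)),option(E))) =?= pair(E,R).
Decompose pair/2: int =?= E,  pair(option(pair(int,E)),option(E)) =?= R.
Bind E := int; substituting into the remaining equation gives: pair(option(pair(int,int)),option(int)) =?= R. Substituting into the earlier binding gives S1 := pair(int,int).
Bind R := pair(option(pair(int,int)),option(int)).
MGU = { S1 -> pair(int,int), E -> int, R -> pair(option(pair(int,int)),option(int)) }, so S1 -> pair(int,int).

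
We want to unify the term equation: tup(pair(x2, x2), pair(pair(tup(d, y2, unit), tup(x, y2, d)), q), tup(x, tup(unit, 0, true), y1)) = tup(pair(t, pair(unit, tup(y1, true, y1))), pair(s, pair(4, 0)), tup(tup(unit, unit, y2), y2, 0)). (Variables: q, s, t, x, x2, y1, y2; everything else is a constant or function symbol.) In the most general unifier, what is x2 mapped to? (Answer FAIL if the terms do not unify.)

pair(unit, tup(0, true, 0))

Decompose tup/3: pair(x2, x2) = pair(t, pair(unit, tup(y1, true, y1))),  pair(pair(tup(d, y2, unit), tup(x, y2, d)), q) = pair(s, pair(4, 0)),  tup(x, tup(unit, 0, true), y1) = tup(tup(unit, unit, y2), y2, 0).
Decompose pair/2: x2 = t,  x2 = pair(unit, tup(y1, true, y1)).
Bind x2 := t; substituting into the one remaining equation that mentions x2 gives: t = pair(unit, tup(y1, true, y1)).
Bind t := pair(unit, tup(y1, true, y1)); no other remaining equation mentions t. Substituting into the earlier binding gives x2 := pair(unit, tup(y1, true, y1)).
Decompose pair/2: pair(tup(d, y2, unit), tup(x, y2, d)) = s,  q = pair(4, 0).
Bind s := pair(tup(d, y2, unit), tup(x, y2, d)); no other remaining equation mentions s.
Bind q := pair(4, 0); no other remaining equation mentions q.
Decompose tup/3: x = tup(unit, unit, y2),  tup(unit, 0, true) = y2,  y1 = 0.
Bind x := tup(unit, unit, y2); no other remaining equation mentions x. Substituting into the earlier binding gives s := pair(tup(d, y2, unit), tup(tup(unit, unit, y2), y2, d)).
Bind y2 := tup(unit, 0, true); no other remaining equation mentions y2. Substituting into the earlier bindings gives s := pair(tup(d, tup(unit, 0, true), unit), tup(tup(unit, unit, tup(unit, 0, true)), tup(unit, 0, true), d)), x := tup(unit, unit, tup(unit, 0, true)).
Bind y1 := 0. Substituting into the earlier bindings gives x2 := pair(unit, tup(0, true, 0)), t := pair(unit, tup(0, true, 0)).
MGU = { x2 ↦ pair(unit, tup(0, true, 0)), t ↦ pair(unit, tup(0, true, 0)), s ↦ pair(tup(d, tup(unit, 0, true), unit), tup(tup(unit, unit, tup(unit, 0, true)), tup(unit, 0, true), d)), q ↦ pair(4, 0), x ↦ tup(unit, unit, tup(unit, 0, true)), y2 ↦ tup(unit, 0, true), y1 ↦ 0 }, so x2 ↦ pair(unit, tup(0, true, 0)).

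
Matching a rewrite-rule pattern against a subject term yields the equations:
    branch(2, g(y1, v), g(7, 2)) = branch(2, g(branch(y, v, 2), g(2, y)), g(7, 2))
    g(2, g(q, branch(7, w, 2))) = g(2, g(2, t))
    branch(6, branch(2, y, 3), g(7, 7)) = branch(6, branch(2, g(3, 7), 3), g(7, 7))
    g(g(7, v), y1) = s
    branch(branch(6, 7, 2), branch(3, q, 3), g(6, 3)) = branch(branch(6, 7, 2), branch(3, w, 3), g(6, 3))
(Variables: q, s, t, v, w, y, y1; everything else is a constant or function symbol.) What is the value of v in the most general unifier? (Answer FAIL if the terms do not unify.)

Decompose branch/3: 2 = 2,  g(y1, v) = g(branch(y, v, 2), g(2, y)),  g(7, 2) = g(7, 2).
Delete trivial equation 2 = 2.
Decompose g/2: y1 = branch(y, v, 2),  v = g(2, y).
Bind y1 := branch(y, v, 2); substituting into the one remaining equation that mentions y1 gives: g(g(7, v), branch(y, v, 2)) = s.
Bind v := g(2, y); substituting into the one remaining equation that mentions v gives: g(g(7, g(2, y)), branch(y, g(2, y), 2)) = s. Substituting into the earlier binding gives y1 := branch(y, g(2, y), 2).
Delete trivial equation g(7, 2) = g(7, 2).
Decompose g/2: 2 = 2,  g(q, branch(7, w, 2)) = g(2, t).
Delete trivial equation 2 = 2.
Decompose g/2: q = 2,  branch(7, w, 2) = t.
Bind q := 2; substituting into the one remaining equation that mentions q gives: branch(branch(6, 7, 2), branch(3, 2, 3), g(6, 3)) = branch(branch(6, 7, 2), branch(3, w, 3), g(6, 3)).
Bind t := branch(7, w, 2); no other remaining equation mentions t.
Decompose branch/3: 6 = 6,  branch(2, y, 3) = branch(2, g(3, 7), 3),  g(7, 7) = g(7, 7).
Delete trivial equation 6 = 6.
Decompose branch/3: 2 = 2,  y = g(3, 7),  3 = 3.
Delete trivial equation 2 = 2.
Bind y := g(3, 7); substituting into the one remaining equation that mentions y gives: g(g(7, g(2, g(3, 7))), branch(g(3, 7), g(2, g(3, 7)), 2)) = s. Substituting into the earlier bindings gives y1 := branch(g(3, 7), g(2, g(3, 7)), 2), v := g(2, g(3, 7)).
Delete trivial equation 3 = 3.
Delete trivial equation g(7, 7) = g(7, 7).
Bind s := g(g(7, g(2, g(3, 7))), branch(g(3, 7), g(2, g(3, 7)), 2)); no other remaining equation mentions s.
Decompose branch/3: branch(6, 7, 2) = branch(6, 7, 2),  branch(3, 2, 3) = branch(3, w, 3),  g(6, 3) = g(6, 3).
Delete trivial equation branch(6, 7, 2) = branch(6, 7, 2).
Decompose branch/3: 3 = 3,  2 = w,  3 = 3.
Delete trivial equation 3 = 3.
Bind w := 2; no other remaining equation mentions w. Substituting into the earlier binding gives t := branch(7, 2, 2).
Delete trivial equation 3 = 3.
Delete trivial equation g(6, 3) = g(6, 3).
MGU = { y1 ↦ branch(g(3, 7), g(2, g(3, 7)), 2), v ↦ g(2, g(3, 7)), q ↦ 2, t ↦ branch(7, 2, 2), y ↦ g(3, 7), s ↦ g(g(7, g(2, g(3, 7))), branch(g(3, 7), g(2, g(3, 7)), 2)), w ↦ 2 }, so v ↦ g(2, g(3, 7)).

g(2, g(3, 7))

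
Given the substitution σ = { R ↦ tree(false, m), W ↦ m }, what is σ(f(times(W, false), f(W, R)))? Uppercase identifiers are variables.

f(times(m, false), f(m, tree(false, m)))

Replace each occurrence of R with tree(false, m).
Replace each occurrence of W with m.
Result: f(times(m, false), f(m, tree(false, m))).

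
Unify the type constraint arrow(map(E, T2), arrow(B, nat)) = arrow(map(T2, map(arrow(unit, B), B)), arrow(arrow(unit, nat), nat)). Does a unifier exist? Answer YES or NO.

YES

Decompose arrow/2: map(E, T2) = map(T2, map(arrow(unit, B), B)),  arrow(B, nat) = arrow(arrow(unit, nat), nat).
Decompose map/2: E = T2,  T2 = map(arrow(unit, B), B).
Bind E := T2; no other remaining equation mentions E.
Bind T2 := map(arrow(unit, B), B); no other remaining equation mentions T2. Substituting into the earlier binding gives E := map(arrow(unit, B), B).
Decompose arrow/2: B = arrow(unit, nat),  nat = nat.
Bind B := arrow(unit, nat); no other remaining equation mentions B. Substituting into the earlier bindings gives E := map(arrow(unit, arrow(unit, nat)), arrow(unit, nat)), T2 := map(arrow(unit, arrow(unit, nat)), arrow(unit, nat)).
Delete trivial equation nat = nat.
No equations remain and no clash or occurs-check failure arose, so a unifier exists.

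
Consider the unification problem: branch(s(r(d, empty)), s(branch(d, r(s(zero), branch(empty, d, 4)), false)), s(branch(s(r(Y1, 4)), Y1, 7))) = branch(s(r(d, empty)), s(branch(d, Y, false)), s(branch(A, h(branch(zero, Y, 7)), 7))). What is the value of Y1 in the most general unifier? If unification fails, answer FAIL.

h(branch(zero, r(s(zero), branch(empty, d, 4)), 7))

Decompose branch/3: s(r(d, empty)) = s(r(d, empty)),  s(branch(d, r(s(zero), branch(empty, d, 4)), false)) = s(branch(d, Y, false)),  s(branch(s(r(Y1, 4)), Y1, 7)) = s(branch(A, h(branch(zero, Y, 7)), 7)).
Delete trivial equation s(r(d, empty)) = s(r(d, empty)).
Decompose s/1: branch(d, r(s(zero), branch(empty, d, 4)), false) = branch(d, Y, false).
Decompose branch/3: d = d,  r(s(zero), branch(empty, d, 4)) = Y,  false = false.
Delete trivial equation d = d.
Bind Y := r(s(zero), branch(empty, d, 4)); substituting into the one remaining equation that mentions Y gives: s(branch(s(r(Y1, 4)), Y1, 7)) = s(branch(A, h(branch(zero, r(s(zero), branch(empty, d, 4)), 7)), 7)).
Delete trivial equation false = false.
Decompose s/1: branch(s(r(Y1, 4)), Y1, 7) = branch(A, h(branch(zero, r(s(zero), branch(empty, d, 4)), 7)), 7).
Decompose branch/3: s(r(Y1, 4)) = A,  Y1 = h(branch(zero, r(s(zero), branch(empty, d, 4)), 7)),  7 = 7.
Bind A := s(r(Y1, 4)); no other remaining equation mentions A.
Bind Y1 := h(branch(zero, r(s(zero), branch(empty, d, 4)), 7)); no other remaining equation mentions Y1. Substituting into the earlier binding gives A := s(r(h(branch(zero, r(s(zero), branch(empty, d, 4)), 7)), 4)).
Delete trivial equation 7 = 7.
MGU = { Y := r(s(zero), branch(empty, d, 4)), A := s(r(h(branch(zero, r(s(zero), branch(empty, d, 4)), 7)), 4)), Y1 := h(branch(zero, r(s(zero), branch(empty, d, 4)), 7)) }, so Y1 := h(branch(zero, r(s(zero), branch(empty, d, 4)), 7)).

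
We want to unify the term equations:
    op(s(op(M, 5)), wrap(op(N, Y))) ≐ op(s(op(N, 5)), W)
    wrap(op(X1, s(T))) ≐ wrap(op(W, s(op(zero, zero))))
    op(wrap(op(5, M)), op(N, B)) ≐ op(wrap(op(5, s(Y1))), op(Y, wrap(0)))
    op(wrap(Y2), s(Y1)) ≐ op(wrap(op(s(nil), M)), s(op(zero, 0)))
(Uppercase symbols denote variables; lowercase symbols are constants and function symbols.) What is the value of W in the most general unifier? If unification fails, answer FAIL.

Decompose op/2: s(op(M, 5)) ≐ s(op(N, 5)),  wrap(op(N, Y)) ≐ W.
Decompose s/1: op(M, 5) ≐ op(N, 5).
Decompose op/2: M ≐ N,  5 ≐ 5.
Bind M := N; substituting into the 2 remaining equations that mention M gives: op(wrap(op(5, N)), op(N, B)) ≐ op(wrap(op(5, s(Y1))), op(Y, wrap(0))),  op(wrap(Y2), s(Y1)) ≐ op(wrap(op(s(nil), N)), s(op(zero, 0))).
Delete trivial equation 5 ≐ 5.
Bind W := wrap(op(N, Y)); substituting into the one remaining equation that mentions W gives: wrap(op(X1, s(T))) ≐ wrap(op(wrap(op(N, Y)), s(op(zero, zero)))).
Decompose wrap/1: op(X1, s(T)) ≐ op(wrap(op(N, Y)), s(op(zero, zero))).
Decompose op/2: X1 ≐ wrap(op(N, Y)),  s(T) ≐ s(op(zero, zero)).
Bind X1 := wrap(op(N, Y)); no other remaining equation mentions X1.
Decompose s/1: T ≐ op(zero, zero).
Bind T := op(zero, zero); no other remaining equation mentions T.
Decompose op/2: wrap(op(5, N)) ≐ wrap(op(5, s(Y1))),  op(N, B) ≐ op(Y, wrap(0)).
Decompose wrap/1: op(5, N) ≐ op(5, s(Y1)).
Decompose op/2: 5 ≐ 5,  N ≐ s(Y1).
Delete trivial equation 5 ≐ 5.
Bind N := s(Y1); substituting into the remaining equations gives: op(s(Y1), B) ≐ op(Y, wrap(0)),  op(wrap(Y2), s(Y1)) ≐ op(wrap(op(s(nil), s(Y1))), s(op(zero, 0))). Substituting into the earlier bindings gives M := s(Y1), W := wrap(op(s(Y1), Y)), X1 := wrap(op(s(Y1), Y)).
Decompose op/2: s(Y1) ≐ Y,  B ≐ wrap(0).
Bind Y := s(Y1); no other remaining equation mentions Y. Substituting into the earlier bindings gives W := wrap(op(s(Y1), s(Y1))), X1 := wrap(op(s(Y1), s(Y1))).
Bind B := wrap(0); no other remaining equation mentions B.
Decompose op/2: wrap(Y2) ≐ wrap(op(s(nil), s(Y1))),  s(Y1) ≐ s(op(zero, 0)).
Decompose wrap/1: Y2 ≐ op(s(nil), s(Y1)).
Bind Y2 := op(s(nil), s(Y1)); no other remaining equation mentions Y2.
Decompose s/1: Y1 ≐ op(zero, 0).
Bind Y1 := op(zero, 0). Substituting into the earlier bindings gives M := s(op(zero, 0)), W := wrap(op(s(op(zero, 0)), s(op(zero, 0)))), X1 := wrap(op(s(op(zero, 0)), s(op(zero, 0)))), N := s(op(zero, 0)), Y := s(op(zero, 0)), Y2 := op(s(nil), s(op(zero, 0))).
MGU = { M ↦ s(op(zero, 0)), W ↦ wrap(op(s(op(zero, 0)), s(op(zero, 0)))), X1 ↦ wrap(op(s(op(zero, 0)), s(op(zero, 0)))), T ↦ op(zero, zero), N ↦ s(op(zero, 0)), Y ↦ s(op(zero, 0)), B ↦ wrap(0), Y2 ↦ op(s(nil), s(op(zero, 0))), Y1 ↦ op(zero, 0) }, so W ↦ wrap(op(s(op(zero, 0)), s(op(zero, 0)))).

wrap(op(s(op(zero, 0)), s(op(zero, 0))))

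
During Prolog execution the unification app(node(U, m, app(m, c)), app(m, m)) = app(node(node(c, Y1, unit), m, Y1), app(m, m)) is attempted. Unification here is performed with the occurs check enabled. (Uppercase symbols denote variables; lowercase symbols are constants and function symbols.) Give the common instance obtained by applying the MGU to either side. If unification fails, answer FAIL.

app(node(node(c, app(m, c), unit), m, app(m, c)), app(m, m))

Decompose app/2: node(U, m, app(m, c)) = node(node(c, Y1, unit), m, Y1),  app(m, m) = app(m, m).
Decompose node/3: U = node(c, Y1, unit),  m = m,  app(m, c) = Y1.
Bind U := node(c, Y1, unit); no other remaining equation mentions U.
Delete trivial equation m = m.
Bind Y1 := app(m, c); no other remaining equation mentions Y1. Substituting into the earlier binding gives U := node(c, app(m, c), unit).
Delete trivial equation app(m, m) = app(m, m).
Applying the MGU to either side gives app(node(node(c, app(m, c), unit), m, app(m, c)), app(m, m)).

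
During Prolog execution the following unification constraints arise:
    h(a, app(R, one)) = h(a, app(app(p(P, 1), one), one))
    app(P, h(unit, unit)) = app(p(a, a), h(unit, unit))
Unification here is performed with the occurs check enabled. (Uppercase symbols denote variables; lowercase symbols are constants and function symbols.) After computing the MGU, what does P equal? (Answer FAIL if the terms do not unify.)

p(a, a)

Decompose h/2: a = a,  app(R, one) = app(app(p(P, 1), one), one).
Delete trivial equation a = a.
Decompose app/2: R = app(p(P, 1), one),  one = one.
Bind R := app(p(P, 1), one); no other remaining equation mentions R.
Delete trivial equation one = one.
Decompose app/2: P = p(a, a),  h(unit, unit) = h(unit, unit).
Bind P := p(a, a); no other remaining equation mentions P. Substituting into the earlier binding gives R := app(p(p(a, a), 1), one).
Delete trivial equation h(unit, unit) = h(unit, unit).
MGU = { R -> app(p(p(a, a), 1), one), P -> p(a, a) }, so P -> p(a, a).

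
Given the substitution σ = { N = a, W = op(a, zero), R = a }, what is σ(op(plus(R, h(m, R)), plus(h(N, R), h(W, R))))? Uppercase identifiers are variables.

op(plus(a, h(m, a)), plus(h(a, a), h(op(a, zero), a)))

Replace each occurrence of N with a.
Replace each occurrence of W with op(a, zero).
Replace each occurrence of R with a.
Result: op(plus(a, h(m, a)), plus(h(a, a), h(op(a, zero), a))).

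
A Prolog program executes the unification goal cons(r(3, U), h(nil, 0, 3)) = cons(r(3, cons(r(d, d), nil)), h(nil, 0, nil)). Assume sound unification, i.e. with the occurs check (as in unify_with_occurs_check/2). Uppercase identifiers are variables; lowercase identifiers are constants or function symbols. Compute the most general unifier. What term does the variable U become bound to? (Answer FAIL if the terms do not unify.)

Decompose cons/2: r(3, U) = r(3, cons(r(d, d), nil)),  h(nil, 0, 3) = h(nil, 0, nil).
Decompose r/2: 3 = 3,  U = cons(r(d, d), nil).
Delete trivial equation 3 = 3.
Bind U := cons(r(d, d), nil); no other remaining equation mentions U.
Decompose h/3: nil = nil,  0 = 0,  3 = nil.
Delete trivial equation nil = nil.
Delete trivial equation 0 = 0.
Clash: constants 3 and nil differ; no unifier exists.

FAIL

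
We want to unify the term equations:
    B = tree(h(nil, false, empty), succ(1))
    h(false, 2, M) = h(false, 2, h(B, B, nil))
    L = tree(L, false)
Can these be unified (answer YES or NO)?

NO

Bind B := tree(h(nil, false, empty), succ(1)); substituting into the one remaining equation that mentions B gives: h(false, 2, M) = h(false, 2, h(tree(h(nil, false, empty), succ(1)), tree(h(nil, false, empty), succ(1)), nil)).
Decompose h/3: false = false,  2 = 2,  M = h(tree(h(nil, false, empty), succ(1)), tree(h(nil, false, empty), succ(1)), nil).
Delete trivial equation false = false.
Delete trivial equation 2 = 2.
Bind M := h(tree(h(nil, false, empty), succ(1)), tree(h(nil, false, empty), succ(1)), nil); no other remaining equation mentions M.
Occurs check fails: L occurs in tree(L, false); the equation L = tree(L, false) has no finite solution.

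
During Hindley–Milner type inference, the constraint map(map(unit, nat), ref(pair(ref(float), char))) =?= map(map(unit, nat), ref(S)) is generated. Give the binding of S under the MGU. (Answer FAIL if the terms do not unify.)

Decompose map/2: map(unit, nat) =?= map(unit, nat),  ref(pair(ref(float), char)) =?= ref(S).
Delete trivial equation map(unit, nat) =?= map(unit, nat).
Decompose ref/1: pair(ref(float), char) =?= S.
Bind S := pair(ref(float), char).
MGU = { S ↦ pair(ref(float), char) }, so S ↦ pair(ref(float), char).

pair(ref(float), char)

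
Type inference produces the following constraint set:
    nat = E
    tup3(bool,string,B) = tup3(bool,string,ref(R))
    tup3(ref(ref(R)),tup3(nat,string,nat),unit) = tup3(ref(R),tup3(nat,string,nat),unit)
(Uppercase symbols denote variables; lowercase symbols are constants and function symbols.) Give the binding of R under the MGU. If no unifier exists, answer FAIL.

Bind E := nat; no other remaining equation mentions E.
Decompose tup3/3: bool = bool,  string = string,  B = ref(R).
Delete trivial equation bool = bool.
Delete trivial equation string = string.
Bind B := ref(R); no other remaining equation mentions B.
Decompose tup3/3: ref(ref(R)) = ref(R),  tup3(nat,string,nat) = tup3(nat,string,nat),  unit = unit.
Decompose ref/1: ref(R) = R.
Occurs check fails: R occurs in ref(R); the equation R = ref(R) has no finite solution.

FAIL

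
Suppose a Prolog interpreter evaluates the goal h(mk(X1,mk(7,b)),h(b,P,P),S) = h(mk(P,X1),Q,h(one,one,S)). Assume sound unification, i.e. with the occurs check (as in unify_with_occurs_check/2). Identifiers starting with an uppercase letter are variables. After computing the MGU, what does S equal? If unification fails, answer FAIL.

FAIL

Decompose h/3: mk(X1,mk(7,b)) = mk(P,X1),  h(b,P,P) = Q,  S = h(one,one,S).
Decompose mk/2: X1 = P,  mk(7,b) = X1.
Bind X1 := P; substituting into the one remaining equation that mentions X1 gives: mk(7,b) = P.
Bind P := mk(7,b); substituting into the one remaining equation that mentions P gives: h(b,mk(7,b),mk(7,b)) = Q. Substituting into the earlier binding gives X1 := mk(7,b).
Bind Q := h(b,mk(7,b),mk(7,b)); no other remaining equation mentions Q.
Occurs check fails: S occurs in h(one,one,S); the equation S = h(one,one,S) has no finite solution.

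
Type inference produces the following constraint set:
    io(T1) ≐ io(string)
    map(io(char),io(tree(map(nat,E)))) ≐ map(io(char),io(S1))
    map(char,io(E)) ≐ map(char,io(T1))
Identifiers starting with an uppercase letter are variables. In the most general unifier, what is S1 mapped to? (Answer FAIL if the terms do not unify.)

Decompose io/1: T1 ≐ string.
Bind T1 := string; substituting into the one remaining equation that mentions T1 gives: map(char,io(E)) ≐ map(char,io(string)).
Decompose map/2: io(char) ≐ io(char),  io(tree(map(nat,E))) ≐ io(S1).
Delete trivial equation io(char) ≐ io(char).
Decompose io/1: tree(map(nat,E)) ≐ S1.
Bind S1 := tree(map(nat,E)); no other remaining equation mentions S1.
Decompose map/2: char ≐ char,  io(E) ≐ io(string).
Delete trivial equation char ≐ char.
Decompose io/1: E ≐ string.
Bind E := string. Substituting into the earlier binding gives S1 := tree(map(nat,string)).
MGU = { T1 -> string, S1 -> tree(map(nat,string)), E -> string }, so S1 -> tree(map(nat,string)).

tree(map(nat,string))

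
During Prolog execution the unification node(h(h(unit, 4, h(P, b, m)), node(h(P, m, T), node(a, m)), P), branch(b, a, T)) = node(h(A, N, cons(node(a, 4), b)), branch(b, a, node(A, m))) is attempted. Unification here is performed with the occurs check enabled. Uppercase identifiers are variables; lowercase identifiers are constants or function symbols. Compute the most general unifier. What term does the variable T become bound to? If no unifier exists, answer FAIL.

Decompose node/2: h(h(unit, 4, h(P, b, m)), node(h(P, m, T), node(a, m)), P) = h(A, N, cons(node(a, 4), b)),  branch(b, a, T) = branch(b, a, node(A, m)).
Decompose h/3: h(unit, 4, h(P, b, m)) = A,  node(h(P, m, T), node(a, m)) = N,  P = cons(node(a, 4), b).
Bind A := h(unit, 4, h(P, b, m)); substituting into the one remaining equation that mentions A gives: branch(b, a, T) = branch(b, a, node(h(unit, 4, h(P, b, m)), m)).
Bind N := node(h(P, m, T), node(a, m)); no other remaining equation mentions N.
Bind P := cons(node(a, 4), b); substituting into the remaining equation gives: branch(b, a, T) = branch(b, a, node(h(unit, 4, h(cons(node(a, 4), b), b, m)), m)). Substituting into the earlier bindings gives A := h(unit, 4, h(cons(node(a, 4), b), b, m)), N := node(h(cons(node(a, 4), b), m, T), node(a, m)).
Decompose branch/3: b = b,  a = a,  T = node(h(unit, 4, h(cons(node(a, 4), b), b, m)), m).
Delete trivial equation b = b.
Delete trivial equation a = a.
Bind T := node(h(unit, 4, h(cons(node(a, 4), b), b, m)), m). Substituting into the earlier binding gives N := node(h(cons(node(a, 4), b), m, node(h(unit, 4, h(cons(node(a, 4), b), b, m)), m)), node(a, m)).
MGU = { A ↦ h(unit, 4, h(cons(node(a, 4), b), b, m)), N ↦ node(h(cons(node(a, 4), b), m, node(h(unit, 4, h(cons(node(a, 4), b), b, m)), m)), node(a, m)), P ↦ cons(node(a, 4), b), T ↦ node(h(unit, 4, h(cons(node(a, 4), b), b, m)), m) }, so T ↦ node(h(unit, 4, h(cons(node(a, 4), b), b, m)), m).

node(h(unit, 4, h(cons(node(a, 4), b), b, m)), m)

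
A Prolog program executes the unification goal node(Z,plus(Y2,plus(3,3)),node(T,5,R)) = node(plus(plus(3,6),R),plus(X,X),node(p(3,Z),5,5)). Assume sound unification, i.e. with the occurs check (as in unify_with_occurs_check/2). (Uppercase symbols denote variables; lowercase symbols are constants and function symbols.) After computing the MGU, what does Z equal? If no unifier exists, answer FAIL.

Decompose node/3: Z = plus(plus(3,6),R),  plus(Y2,plus(3,3)) = plus(X,X),  node(T,5,R) = node(p(3,Z),5,5).
Bind Z := plus(plus(3,6),R); substituting into the one remaining equation that mentions Z gives: node(T,5,R) = node(p(3,plus(plus(3,6),R)),5,5).
Decompose plus/2: Y2 = X,  plus(3,3) = X.
Bind Y2 := X; no other remaining equation mentions Y2.
Bind X := plus(3,3); no other remaining equation mentions X. Substituting into the earlier binding gives Y2 := plus(3,3).
Decompose node/3: T = p(3,plus(plus(3,6),R)),  5 = 5,  R = 5.
Bind T := p(3,plus(plus(3,6),R)); no other remaining equation mentions T.
Delete trivial equation 5 = 5.
Bind R := 5. Substituting into the earlier bindings gives Z := plus(plus(3,6),5), T := p(3,plus(plus(3,6),5)).
MGU = { Z = plus(plus(3,6),5), Y2 = plus(3,3), X = plus(3,3), T = p(3,plus(plus(3,6),5)), R = 5 }, so Z = plus(plus(3,6),5).

plus(plus(3,6),5)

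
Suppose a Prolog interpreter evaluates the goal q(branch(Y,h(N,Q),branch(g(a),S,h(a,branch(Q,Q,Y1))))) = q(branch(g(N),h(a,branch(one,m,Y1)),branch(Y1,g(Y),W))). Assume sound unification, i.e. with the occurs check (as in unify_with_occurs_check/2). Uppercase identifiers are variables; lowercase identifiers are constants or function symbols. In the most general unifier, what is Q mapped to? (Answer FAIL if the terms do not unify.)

branch(one,m,g(a))

Decompose q/1: branch(Y,h(N,Q),branch(g(a),S,h(a,branch(Q,Q,Y1)))) = branch(g(N),h(a,branch(one,m,Y1)),branch(Y1,g(Y),W)).
Decompose branch/3: Y = g(N),  h(N,Q) = h(a,branch(one,m,Y1)),  branch(g(a),S,h(a,branch(Q,Q,Y1))) = branch(Y1,g(Y),W).
Bind Y := g(N); substituting into the one remaining equation that mentions Y gives: branch(g(a),S,h(a,branch(Q,Q,Y1))) = branch(Y1,g(g(N)),W).
Decompose h/2: N = a,  Q = branch(one,m,Y1).
Bind N := a; substituting into the one remaining equation that mentions N gives: branch(g(a),S,h(a,branch(Q,Q,Y1))) = branch(Y1,g(g(a)),W). Substituting into the earlier binding gives Y := g(a).
Bind Q := branch(one,m,Y1); substituting into the remaining equation gives: branch(g(a),S,h(a,branch(branch(one,m,Y1),branch(one,m,Y1),Y1))) = branch(Y1,g(g(a)),W).
Decompose branch/3: g(a) = Y1,  S = g(g(a)),  h(a,branch(branch(one,m,Y1),branch(one,m,Y1),Y1)) = W.
Bind Y1 := g(a); substituting into the one remaining equation that mentions Y1 gives: h(a,branch(branch(one,m,g(a)),branch(one,m,g(a)),g(a))) = W. Substituting into the earlier binding gives Q := branch(one,m,g(a)).
Bind S := g(g(a)); no other remaining equation mentions S.
Bind W := h(a,branch(branch(one,m,g(a)),branch(one,m,g(a)),g(a))).
MGU = { Y ↦ g(a), N ↦ a, Q ↦ branch(one,m,g(a)), Y1 ↦ g(a), S ↦ g(g(a)), W ↦ h(a,branch(branch(one,m,g(a)),branch(one,m,g(a)),g(a))) }, so Q ↦ branch(one,m,g(a)).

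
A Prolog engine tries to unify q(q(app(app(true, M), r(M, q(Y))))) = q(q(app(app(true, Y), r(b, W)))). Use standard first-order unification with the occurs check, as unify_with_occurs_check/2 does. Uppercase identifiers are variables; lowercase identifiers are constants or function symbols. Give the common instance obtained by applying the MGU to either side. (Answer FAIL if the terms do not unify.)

q(q(app(app(true, b), r(b, q(b)))))

Decompose q/1: q(app(app(true, M), r(M, q(Y)))) = q(app(app(true, Y), r(b, W))).
Decompose q/1: app(app(true, M), r(M, q(Y))) = app(app(true, Y), r(b, W)).
Decompose app/2: app(true, M) = app(true, Y),  r(M, q(Y)) = r(b, W).
Decompose app/2: true = true,  M = Y.
Delete trivial equation true = true.
Bind M := Y; substituting into the remaining equation gives: r(Y, q(Y)) = r(b, W).
Decompose r/2: Y = b,  q(Y) = W.
Bind Y := b; substituting into the remaining equation gives: q(b) = W. Substituting into the earlier binding gives M := b.
Bind W := q(b).
Applying the MGU to either side gives q(q(app(app(true, b), r(b, q(b))))).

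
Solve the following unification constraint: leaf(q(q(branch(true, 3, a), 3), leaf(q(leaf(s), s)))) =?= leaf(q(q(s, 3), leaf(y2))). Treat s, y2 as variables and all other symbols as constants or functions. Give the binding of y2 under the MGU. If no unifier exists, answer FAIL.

q(leaf(branch(true, 3, a)), branch(true, 3, a))

Decompose leaf/1: q(q(branch(true, 3, a), 3), leaf(q(leaf(s), s))) =?= q(q(s, 3), leaf(y2)).
Decompose q/2: q(branch(true, 3, a), 3) =?= q(s, 3),  leaf(q(leaf(s), s)) =?= leaf(y2).
Decompose q/2: branch(true, 3, a) =?= s,  3 =?= 3.
Bind s := branch(true, 3, a); substituting into the one remaining equation that mentions s gives: leaf(q(leaf(branch(true, 3, a)), branch(true, 3, a))) =?= leaf(y2).
Delete trivial equation 3 =?= 3.
Decompose leaf/1: q(leaf(branch(true, 3, a)), branch(true, 3, a)) =?= y2.
Bind y2 := q(leaf(branch(true, 3, a)), branch(true, 3, a)).
MGU = { s ↦ branch(true, 3, a), y2 ↦ q(leaf(branch(true, 3, a)), branch(true, 3, a)) }, so y2 ↦ q(leaf(branch(true, 3, a)), branch(true, 3, a)).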